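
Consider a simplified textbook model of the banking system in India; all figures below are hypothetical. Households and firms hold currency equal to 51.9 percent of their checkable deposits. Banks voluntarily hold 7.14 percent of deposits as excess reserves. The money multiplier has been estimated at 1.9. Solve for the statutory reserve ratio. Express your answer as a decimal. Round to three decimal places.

0.209

Using m = 1.9. Since m = (1 + c)/(c + rr + e), the denominator satisfies c + rr + e = (1 + c)/m = (1 + 0.519) / 1.9 ≈ 0.799474.
With c = 0.519 and e = 0.0714, the statutory reserve ratio is 0.799474 − 0.519 − 0.0714 = 0.209074.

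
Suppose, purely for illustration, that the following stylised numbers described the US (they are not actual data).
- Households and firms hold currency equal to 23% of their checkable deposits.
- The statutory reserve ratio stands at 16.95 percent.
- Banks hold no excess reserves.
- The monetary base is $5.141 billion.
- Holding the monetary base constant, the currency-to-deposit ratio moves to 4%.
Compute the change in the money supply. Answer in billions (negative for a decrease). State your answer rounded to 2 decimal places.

Initially m₁ = (1 + 0.23) / (0.1695 + 0.23) ≈ 3.0788, so M₁ = 3.0788 × 5.141 ≈ 15.8281 billion.
After the change m₂ = (1 + 0.04) / (0.1695 + 0.04) ≈ 4.9642, so M₂ = 4.9642 × 5.141 ≈ 25.521 billion.
ΔM = M₂ − M₁ = 25.521 − 15.8281 = 9.6929 billion.

$9.69 billion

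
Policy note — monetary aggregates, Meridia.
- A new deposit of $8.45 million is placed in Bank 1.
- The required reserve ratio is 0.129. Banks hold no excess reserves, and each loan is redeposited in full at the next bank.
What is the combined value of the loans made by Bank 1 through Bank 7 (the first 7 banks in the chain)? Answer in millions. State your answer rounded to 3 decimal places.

$35.356 million

Bank i lends (1 − rr)^i of the original deposit: Bank 1 lends 8.45·0.8710 ≈ 7.3599, Bank 2 lends 8.45·0.8710² ≈ 6.4105, and so on.
Summing a geometric series: total = 8.45·[0.8710·(1 − 0.8710^7) / (1 − 0.8710)] ≈ 35.3562 million.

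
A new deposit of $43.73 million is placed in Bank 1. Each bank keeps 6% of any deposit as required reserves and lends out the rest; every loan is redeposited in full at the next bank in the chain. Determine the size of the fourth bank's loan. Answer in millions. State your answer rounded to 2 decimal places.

Each bank lends a fraction (1 − rr) = 0.9400 of the deposit it receives, so Bank 4 receives 43.73·0.9400^3 and lends 43.73·0.9400^4 ≈ 34.1422 million.

$34.14 million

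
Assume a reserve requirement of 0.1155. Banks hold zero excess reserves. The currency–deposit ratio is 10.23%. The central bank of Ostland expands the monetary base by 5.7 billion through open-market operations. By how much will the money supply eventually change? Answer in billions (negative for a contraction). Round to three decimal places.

The money multiplier is m = (1 + c) / (rr + c) = (1 + 0.1023) / (0.1155 + 0.1023) ≈ 5.06107.
The purchase adds 5.7 billion of base, so ΔM = m × ΔMB = 5.06107 × (+5.7) ≈ 28.8481 billion.

28.848 billion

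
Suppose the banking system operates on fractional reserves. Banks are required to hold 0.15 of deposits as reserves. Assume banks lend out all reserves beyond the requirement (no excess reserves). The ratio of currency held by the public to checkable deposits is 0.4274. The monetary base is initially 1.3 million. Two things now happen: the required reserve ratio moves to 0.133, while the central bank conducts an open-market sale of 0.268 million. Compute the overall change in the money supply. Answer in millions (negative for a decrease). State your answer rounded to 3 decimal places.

-0.585 million

Before: m₁ = (1 + 0.4274) / (0.15 + 0.4274) ≈ 2.47212, MB₁ = 1.3, so M₁ = 2.47212 × 1.3 ≈ 3.2138 million.
After: m₂ = (1 + 0.4274) / (0.133 + 0.4274) ≈ 2.54711, MB₂ = 1.3 − 0.268 = 1.032, so M₂ = 2.54711 × 1.032 ≈ 2.6286 million.
ΔM = M₂ − M₁ = 2.6286 − 3.2138 = -0.5852 million.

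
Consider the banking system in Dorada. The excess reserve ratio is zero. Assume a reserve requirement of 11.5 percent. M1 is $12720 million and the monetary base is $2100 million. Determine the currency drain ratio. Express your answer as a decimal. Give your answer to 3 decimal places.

0.060

Using m = M/MB = 12720/2100 ≈ 6.057143. From m = (1 + c)/(c + rr + e), rearranging gives 1 + c = m·(c + rr + e), so c·(1 − m) = m·(rr + e) − 1.
Hence c = [m·(rr + e) − 1]/(1 − m) = [6.057143 × (0.115 + 0) − 1] / (1 − 6.057143) ≈ 0.060000.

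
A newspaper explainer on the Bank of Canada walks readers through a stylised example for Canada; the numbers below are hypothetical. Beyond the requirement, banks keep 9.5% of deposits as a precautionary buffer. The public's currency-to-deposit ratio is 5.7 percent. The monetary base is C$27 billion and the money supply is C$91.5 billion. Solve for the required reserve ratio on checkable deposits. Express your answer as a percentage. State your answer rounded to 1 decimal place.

Using m = M/MB = 91.5/27 ≈ 3.388889. Since m = (1 + c)/(c + rr + e), the denominator satisfies c + rr + e = (1 + c)/m = (1 + 0.057) / 3.388889 ≈ 0.311902.
With c = 0.057 and e = 0.095, the required reserve ratio on checkable deposits is 0.311902 − 0.057 − 0.095 = 0.159902.

16.0%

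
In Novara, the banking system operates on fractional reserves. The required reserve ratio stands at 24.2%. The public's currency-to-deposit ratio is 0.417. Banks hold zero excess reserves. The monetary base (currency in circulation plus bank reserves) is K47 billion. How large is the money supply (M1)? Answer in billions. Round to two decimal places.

K101.06 billion

The money multiplier is m = (1 + c) / (rr + c) = (1 + 0.417) / (0.242 + 0.417) ≈ 2.15023.
So M = m × MB = 2.15023 × 47 ≈ 101.0608 billion.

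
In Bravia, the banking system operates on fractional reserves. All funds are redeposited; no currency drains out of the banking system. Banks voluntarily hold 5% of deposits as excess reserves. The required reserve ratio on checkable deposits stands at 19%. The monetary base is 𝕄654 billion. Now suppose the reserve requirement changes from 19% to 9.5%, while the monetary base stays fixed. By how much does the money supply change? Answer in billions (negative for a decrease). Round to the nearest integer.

𝕄1785 billion

Initially m₁ = 1 / (0.19 + 0.05) ≈ 4.1667, so M₁ = 4.1667 × 654 = 2725.0218 billion.
After the change m₂ = 1 / (0.095 + 0.05) ≈ 6.8966, so M₂ = 6.8966 × 654 = 4510.3764 billion.
ΔM = M₂ − M₁ = 4510.3764 − 2725.0218 = 1785.3546 billion.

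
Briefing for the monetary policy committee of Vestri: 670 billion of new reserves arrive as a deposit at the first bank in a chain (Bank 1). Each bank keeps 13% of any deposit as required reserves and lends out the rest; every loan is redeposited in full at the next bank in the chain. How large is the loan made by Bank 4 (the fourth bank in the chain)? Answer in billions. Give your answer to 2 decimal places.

Each bank lends a fraction (1 − rr) = 0.8700 of the deposit it receives, so Bank 4 receives 670·0.8700^3 and lends 670·0.8700^4 ≈ 383.8414 billion.

383.84 billion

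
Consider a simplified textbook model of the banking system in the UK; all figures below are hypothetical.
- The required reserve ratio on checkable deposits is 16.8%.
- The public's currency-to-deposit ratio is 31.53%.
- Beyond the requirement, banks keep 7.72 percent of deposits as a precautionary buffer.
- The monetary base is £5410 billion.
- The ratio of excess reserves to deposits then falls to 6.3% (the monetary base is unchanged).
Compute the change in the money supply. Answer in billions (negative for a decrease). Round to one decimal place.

£330.0 billion

Initially m₁ = (1 + 0.3153) / (0.168 + 0.0772 + 0.3153) ≈ 2.346655, so M₁ = 2.346655 × 5410 ≈ 12695.4036 billion.
After the change m₂ = (1 + 0.3153) / (0.168 + 0.063 + 0.3153) ≈ 2.407651, so M₂ = 2.407651 × 5410 ≈ 13025.3919 billion.
ΔM = M₂ − M₁ = 13025.3919 − 12695.4036 = 329.9883 billion.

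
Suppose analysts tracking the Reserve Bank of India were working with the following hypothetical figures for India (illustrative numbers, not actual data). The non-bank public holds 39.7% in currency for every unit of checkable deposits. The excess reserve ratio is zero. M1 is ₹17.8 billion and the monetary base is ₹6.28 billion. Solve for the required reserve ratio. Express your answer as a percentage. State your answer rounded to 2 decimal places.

Using m = M/MB = 17.8/6.28 ≈ 2.834395. Since m = (1 + c)/(c + rr + e), the denominator satisfies c + rr + e = (1 + c)/m = (1 + 0.397) / 2.834395 ≈ 0.492874.
With c = 0.397 and e = 0, the required reserve ratio is 0.492874 − 0.397 − 0 = 0.095874.

9.59%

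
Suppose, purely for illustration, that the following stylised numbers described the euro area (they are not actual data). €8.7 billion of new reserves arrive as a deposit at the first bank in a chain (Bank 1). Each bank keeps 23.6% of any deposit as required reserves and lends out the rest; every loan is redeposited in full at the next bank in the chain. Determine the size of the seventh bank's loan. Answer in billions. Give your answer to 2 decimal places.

€1.32 billion

Each bank lends a fraction (1 − rr) = 0.7640 of the deposit it receives, so Bank 7 receives 8.7·0.7640^6 and lends 8.7·0.7640^7 ≈ 1.3218 billion.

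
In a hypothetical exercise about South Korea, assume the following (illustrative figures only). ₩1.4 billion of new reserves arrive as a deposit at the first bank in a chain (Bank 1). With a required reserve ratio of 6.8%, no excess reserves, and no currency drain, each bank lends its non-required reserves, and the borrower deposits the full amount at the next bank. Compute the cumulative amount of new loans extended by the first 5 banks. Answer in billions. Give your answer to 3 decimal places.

₩5.695 billion

Bank i lends (1 − rr)^i of the original deposit: Bank 1 lends 1.4·0.9320 = 1.3048, Bank 2 lends 1.4·0.9320² ≈ 1.2161, and so on.
Summing a geometric series: total = 1.4·[0.9320·(1 − 0.9320^5) / (1 − 0.9320)] ≈ 5.6950 billion.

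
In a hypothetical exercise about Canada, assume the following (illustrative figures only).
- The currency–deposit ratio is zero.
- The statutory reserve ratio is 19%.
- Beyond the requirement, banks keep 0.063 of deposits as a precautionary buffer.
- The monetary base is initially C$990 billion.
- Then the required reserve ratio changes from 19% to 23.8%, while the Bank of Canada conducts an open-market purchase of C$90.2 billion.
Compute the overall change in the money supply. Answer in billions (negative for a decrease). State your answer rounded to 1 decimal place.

Before: m₁ = 1 / (0.19 + 0.063) ≈ 3.952569, MB₁ = 990, so M₁ = 3.952569 × 990 ≈ 3913.0433 billion.
After: m₂ = 1 / (0.238 + 0.063) ≈ 3.322259, MB₂ = 990 + 90.2 = 1080.2, so M₂ = 3.322259 × 1080.2 ≈ 3588.7042 billion.
ΔM = M₂ − M₁ = 3588.7042 − 3913.0433 = -324.3391 billion.

-324.3 billion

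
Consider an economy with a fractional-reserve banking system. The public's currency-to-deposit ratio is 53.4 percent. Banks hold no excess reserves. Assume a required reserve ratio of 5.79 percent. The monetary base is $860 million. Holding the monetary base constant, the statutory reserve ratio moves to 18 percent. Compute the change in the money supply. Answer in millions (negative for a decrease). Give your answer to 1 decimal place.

-381.1 million

Initially m₁ = (1 + 0.534) / (0.0579 + 0.534) ≈ 2.59165, so M₁ = 2.59165 × 860 = 2228.819 million.
After the change m₂ = (1 + 0.534) / (0.18 + 0.534) ≈ 2.14846, so M₂ = 2.14846 × 860 = 1847.6756 million.
ΔM = M₂ − M₁ = 1847.6756 − 2228.819 = -381.1434 million.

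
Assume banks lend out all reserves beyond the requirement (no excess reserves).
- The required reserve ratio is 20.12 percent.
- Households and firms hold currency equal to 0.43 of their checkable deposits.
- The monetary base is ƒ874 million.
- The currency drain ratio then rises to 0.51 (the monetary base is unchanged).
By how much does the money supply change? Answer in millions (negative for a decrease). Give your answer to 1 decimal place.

-124.4 million

Initially m₁ = (1 + 0.43) / (0.2012 + 0.43) ≈ 2.26553, so M₁ = 2.26553 × 874 ≈ 1980.0732 million.
After the change m₂ = (1 + 0.51) / (0.2012 + 0.51) ≈ 2.12317, so M₂ = 2.12317 × 874 ≈ 1855.6506 million.
ΔM = M₂ − M₁ = 1855.6506 − 1980.0732 = -124.4226 million.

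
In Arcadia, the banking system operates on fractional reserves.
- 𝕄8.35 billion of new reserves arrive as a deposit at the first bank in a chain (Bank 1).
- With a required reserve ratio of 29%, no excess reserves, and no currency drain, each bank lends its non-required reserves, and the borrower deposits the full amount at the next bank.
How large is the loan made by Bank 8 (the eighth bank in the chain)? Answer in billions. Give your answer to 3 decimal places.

𝕄0.539 billion

Each bank lends a fraction (1 − rr) = 0.7100 of the deposit it receives, so Bank 8 receives 8.35·0.7100^7 and lends 8.35·0.7100^8 ≈ 0.5392 billion.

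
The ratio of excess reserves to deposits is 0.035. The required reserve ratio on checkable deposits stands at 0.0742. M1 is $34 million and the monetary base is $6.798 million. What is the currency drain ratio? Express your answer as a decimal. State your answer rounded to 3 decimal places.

Using m = M/MB = 34/6.798 ≈ 5.001471. From m = (1 + c)/(c + rr + e), rearranging gives 1 + c = m·(c + rr + e), so c·(1 − m) = m·(rr + e) − 1.
Hence c = [m·(rr + e) − 1]/(1 − m) = [5.001471 × (0.0742 + 0.035) − 1] / (1 − 5.001471) ≈ 0.113418.

0.113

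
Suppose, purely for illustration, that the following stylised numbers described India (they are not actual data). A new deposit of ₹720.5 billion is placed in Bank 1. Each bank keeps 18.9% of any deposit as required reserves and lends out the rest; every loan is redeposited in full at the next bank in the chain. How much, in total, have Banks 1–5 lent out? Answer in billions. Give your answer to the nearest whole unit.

₹2007 billion

Bank i lends (1 − rr)^i of the original deposit: Bank 1 lends 720.5·0.8110 = 584.3255, Bank 2 lends 720.5·0.8110² ≈ 473.8880, and so on.
Summing a geometric series: total = 720.5·[0.8110·(1 − 0.8110^5) / (1 − 0.8110)] ≈ 2007.0001 billion.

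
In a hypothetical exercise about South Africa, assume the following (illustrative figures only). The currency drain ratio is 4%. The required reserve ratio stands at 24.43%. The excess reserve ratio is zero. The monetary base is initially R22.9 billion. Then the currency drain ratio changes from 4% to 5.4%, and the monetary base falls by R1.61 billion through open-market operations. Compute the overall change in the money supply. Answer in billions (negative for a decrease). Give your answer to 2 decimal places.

Before: m₁ = (1 + 0.04) / (0.2443 + 0.04) ≈ 3.65811, MB₁ = 22.9, so M₁ = 3.65811 × 22.9 ≈ 83.7707 billion.
After: m₂ = (1 + 0.054) / (0.2443 + 0.054) ≈ 3.53336, MB₂ = 22.9 − 1.61 = 21.29, so M₂ = 3.53336 × 21.29 ≈ 75.2252 billion.
ΔM = M₂ − M₁ = 75.2252 − 83.7707 = -8.5455 billion.

-8.55 billion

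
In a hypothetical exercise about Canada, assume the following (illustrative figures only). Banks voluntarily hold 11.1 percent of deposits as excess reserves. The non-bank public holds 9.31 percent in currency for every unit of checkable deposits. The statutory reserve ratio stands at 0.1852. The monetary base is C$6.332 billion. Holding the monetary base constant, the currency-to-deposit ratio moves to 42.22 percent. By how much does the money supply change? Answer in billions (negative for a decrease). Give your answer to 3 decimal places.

-5.244 billion

Initially m₁ = (1 + 0.0931) / (0.1852 + 0.111 + 0.0931) ≈ 2.80786, so M₁ = 2.80786 × 6.332 ≈ 17.7794 billion.
After the change m₂ = (1 + 0.4222) / (0.1852 + 0.111 + 0.4222) ≈ 1.97968, so M₂ = 1.97968 × 6.332 ≈ 12.5353 billion.
ΔM = M₂ − M₁ = 12.5353 − 17.7794 = -5.2441 billion.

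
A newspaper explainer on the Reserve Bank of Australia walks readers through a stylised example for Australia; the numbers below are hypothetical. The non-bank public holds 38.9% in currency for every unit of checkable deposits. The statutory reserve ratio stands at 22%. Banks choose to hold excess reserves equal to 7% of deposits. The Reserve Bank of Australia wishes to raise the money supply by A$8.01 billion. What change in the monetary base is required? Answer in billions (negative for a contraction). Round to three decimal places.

The money multiplier is m = (1 + c) / (rr + e + c) = (1 + 0.389) / (0.22 + 0.07 + 0.389) ≈ 2.04566.
ΔMB = ΔM / m = (+8.01) / 2.04566 ≈ 3.9156 billion.

A$3.916 billion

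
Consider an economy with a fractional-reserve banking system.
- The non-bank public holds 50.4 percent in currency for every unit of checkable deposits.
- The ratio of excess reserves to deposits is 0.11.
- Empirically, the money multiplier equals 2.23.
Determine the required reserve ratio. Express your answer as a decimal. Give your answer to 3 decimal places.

Using m = 2.23. Since m = (1 + c)/(c + rr + e), the denominator satisfies c + rr + e = (1 + c)/m = (1 + 0.504) / 2.23 ≈ 0.674439.
With c = 0.504 and e = 0.11, the required reserve ratio is 0.674439 − 0.504 − 0.11 = 0.060439.

0.060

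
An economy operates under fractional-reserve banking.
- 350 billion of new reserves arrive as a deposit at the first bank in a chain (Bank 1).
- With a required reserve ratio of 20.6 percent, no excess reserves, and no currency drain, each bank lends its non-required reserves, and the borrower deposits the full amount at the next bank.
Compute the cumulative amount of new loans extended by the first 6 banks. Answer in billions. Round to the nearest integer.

1011 billion

Bank i lends (1 − rr)^i of the original deposit: Bank 1 lends 350·0.7940 = 277.9000, Bank 2 lends 350·0.7940² = 220.6526, and so on.
Summing a geometric series: total = 350·[0.7940·(1 − 0.7940^6) / (1 − 0.7940)] ≈ 1011.0076 billion.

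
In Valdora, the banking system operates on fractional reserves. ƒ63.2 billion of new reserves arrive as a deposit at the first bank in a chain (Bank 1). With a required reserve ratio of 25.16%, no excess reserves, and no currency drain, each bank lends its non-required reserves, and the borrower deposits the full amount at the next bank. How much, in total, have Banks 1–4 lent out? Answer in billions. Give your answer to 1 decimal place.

ƒ129.0 billion

Bank i lends (1 − rr)^i of the original deposit: Bank 1 lends 63.2·0.7484 ≈ 47.2989, Bank 2 lends 63.2·0.7484² ≈ 35.3985, and so on.
Summing a geometric series: total = 63.2·[0.7484·(1 − 0.7484^4) / (1 − 0.7484)] ≈ 129.0164 billion.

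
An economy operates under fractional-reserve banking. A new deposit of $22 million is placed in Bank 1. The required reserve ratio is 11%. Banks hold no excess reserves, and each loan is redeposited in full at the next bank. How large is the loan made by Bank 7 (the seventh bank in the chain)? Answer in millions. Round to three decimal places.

$9.731 million

Each bank lends a fraction (1 − rr) = 0.8900 of the deposit it receives, so Bank 7 receives 22·0.8900^6 and lends 22·0.8900^7 ≈ 9.7309 million.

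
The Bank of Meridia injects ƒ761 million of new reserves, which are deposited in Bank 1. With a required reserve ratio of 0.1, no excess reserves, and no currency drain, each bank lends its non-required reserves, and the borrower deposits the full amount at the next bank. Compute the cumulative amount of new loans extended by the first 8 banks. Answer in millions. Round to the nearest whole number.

ƒ3901 million

Bank i lends (1 − rr)^i of the original deposit: Bank 1 lends 761·0.9000 = 684.9000, Bank 2 lends 761·0.9000² = 616.4100, and so on.
Summing a geometric series: total = 761·[0.9000·(1 − 0.9000^8) / (1 − 0.9000)] ≈ 3900.7301 million.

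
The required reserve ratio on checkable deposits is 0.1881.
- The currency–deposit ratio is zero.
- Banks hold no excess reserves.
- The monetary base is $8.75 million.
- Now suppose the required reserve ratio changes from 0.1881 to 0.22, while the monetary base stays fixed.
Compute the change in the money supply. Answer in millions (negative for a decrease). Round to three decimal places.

-6.745 million

Initially m₁ = 1 / (0.1881) ≈ 5.31632, so M₁ = 5.31632 × 8.75 = 46.5178 million.
After the change m₂ = 1 / (0.22) ≈ 4.54545, so M₂ = 4.54545 × 8.75 ≈ 39.7727 million.
ΔM = M₂ − M₁ = 39.7727 − 46.5178 = -6.7451 million.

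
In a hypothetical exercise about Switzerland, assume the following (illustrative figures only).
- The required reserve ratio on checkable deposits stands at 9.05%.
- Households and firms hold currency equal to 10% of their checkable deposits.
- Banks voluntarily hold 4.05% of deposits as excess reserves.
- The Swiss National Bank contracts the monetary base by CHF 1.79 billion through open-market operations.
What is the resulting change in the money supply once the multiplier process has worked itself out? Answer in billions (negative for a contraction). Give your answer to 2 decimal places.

-8.52 billion

The money multiplier is m = (1 + c) / (rr + e + c) = (1 + 0.1) / (0.0905 + 0.0405 + 0.1) ≈ 4.7619.
The sale removes 1.79 billion of base, so ΔM = m × ΔMB = 4.7619 × (−1.79) ≈ -8.5238 billion.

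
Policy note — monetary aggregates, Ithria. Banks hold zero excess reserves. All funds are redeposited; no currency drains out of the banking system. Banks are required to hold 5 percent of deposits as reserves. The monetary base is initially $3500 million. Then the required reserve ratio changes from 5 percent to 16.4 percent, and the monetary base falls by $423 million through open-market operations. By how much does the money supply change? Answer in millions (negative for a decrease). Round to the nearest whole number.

Before: m₁ = 1 / (0.05) = 20, MB₁ = 3500, so M₁ = 20 × 3500 = 70000 million.
After: m₂ = 1 / (0.164) ≈ 6.09756, MB₂ = 3500 − 423 = 3077, so M₂ = 6.09756 × 3077 ≈ 18762.1921 million.
ΔM = M₂ − M₁ = 18762.1921 − 70000 = -51237.8079 million.

-51238 million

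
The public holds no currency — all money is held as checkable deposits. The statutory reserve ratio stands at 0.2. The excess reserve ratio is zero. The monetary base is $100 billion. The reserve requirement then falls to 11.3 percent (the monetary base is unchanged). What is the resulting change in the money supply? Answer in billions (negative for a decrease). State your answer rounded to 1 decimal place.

$385.0 billion

Initially m₁ = 1 / (0.2) = 5, so M₁ = 5 × 100 = 500 billion.
After the change m₂ = 1 / (0.113) ≈ 8.8496, so M₂ = 8.8496 × 100 = 884.96 billion.
ΔM = M₂ − M₁ = 884.96 − 500 = 384.96 billion.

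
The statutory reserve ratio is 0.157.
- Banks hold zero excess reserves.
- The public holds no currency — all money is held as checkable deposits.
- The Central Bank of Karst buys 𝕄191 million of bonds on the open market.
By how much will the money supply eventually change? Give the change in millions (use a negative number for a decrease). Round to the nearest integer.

𝕄1217 million

The simple money multiplier is m = 1/rr = 1/0.157 ≈ 6.3694.
An open-market purchase increases the monetary base by 191 million, so ΔM = m × ΔMB = 6.3694 × 191 = 1216.5554 million.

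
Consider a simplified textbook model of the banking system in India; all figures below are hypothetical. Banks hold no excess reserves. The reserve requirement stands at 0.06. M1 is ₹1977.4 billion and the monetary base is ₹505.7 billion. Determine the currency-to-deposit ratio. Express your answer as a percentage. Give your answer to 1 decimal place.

Using m = M/MB = 1977.4/505.7 ≈ 3.910223. From m = (1 + c)/(c + rr + e), rearranging gives 1 + c = m·(c + rr + e), so c·(1 − m) = m·(rr + e) − 1.
Hence c = [m·(rr + e) − 1]/(1 − m) = [3.910223 × (0.06 + 0) − 1] / (1 − 3.910223) ≈ 0.262999.

26.3%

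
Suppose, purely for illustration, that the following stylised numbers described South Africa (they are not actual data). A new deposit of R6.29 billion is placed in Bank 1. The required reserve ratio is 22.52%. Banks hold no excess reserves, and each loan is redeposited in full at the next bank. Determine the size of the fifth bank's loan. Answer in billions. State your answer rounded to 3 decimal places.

R1.756 billion

Each bank lends a fraction (1 − rr) = 0.7748 of the deposit it receives, so Bank 5 receives 6.29·0.7748^4 and lends 6.29·0.7748^5 ≈ 1.7563 billion.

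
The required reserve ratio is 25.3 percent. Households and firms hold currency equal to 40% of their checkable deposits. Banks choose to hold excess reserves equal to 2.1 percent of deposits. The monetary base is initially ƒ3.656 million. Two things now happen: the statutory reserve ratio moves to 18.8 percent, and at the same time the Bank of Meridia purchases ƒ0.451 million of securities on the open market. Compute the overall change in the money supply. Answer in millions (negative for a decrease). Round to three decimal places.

Before: m₁ = (1 + 0.4) / (0.253 + 0.021 + 0.4) ≈ 2.07715, MB₁ = 3.656, so M₁ = 2.07715 × 3.656 ≈ 7.5941 million.
After: m₂ = (1 + 0.4) / (0.188 + 0.021 + 0.4) ≈ 2.29885, MB₂ = 3.656 + 0.451 = 4.107, so M₂ = 2.29885 × 4.107 ≈ 9.4414 million.
ΔM = M₂ − M₁ = 9.4414 − 7.5941 = 1.8473 million.

ƒ1.847 million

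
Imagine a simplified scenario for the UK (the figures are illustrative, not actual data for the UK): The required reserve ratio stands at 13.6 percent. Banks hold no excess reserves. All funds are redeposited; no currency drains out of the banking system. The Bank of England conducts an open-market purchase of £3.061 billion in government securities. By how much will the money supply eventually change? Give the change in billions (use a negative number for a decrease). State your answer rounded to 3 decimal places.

£22.507 billion

The simple money multiplier is m = 1/rr = 1/0.136 ≈ 7.35294.
An open-market purchase increases the monetary base by 3.061 billion, so ΔM = m × ΔMB = 7.35294 × 3.061 ≈ 22.5073 billion.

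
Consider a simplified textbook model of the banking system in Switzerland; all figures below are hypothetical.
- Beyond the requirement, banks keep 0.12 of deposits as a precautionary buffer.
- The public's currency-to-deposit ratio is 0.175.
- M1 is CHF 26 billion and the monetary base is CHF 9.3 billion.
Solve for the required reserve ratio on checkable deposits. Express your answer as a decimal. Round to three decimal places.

Using m = M/MB = 26/9.3 ≈ 2.795699. Since m = (1 + c)/(c + rr + e), the denominator satisfies c + rr + e = (1 + c)/m = (1 + 0.175) / 2.795699 ≈ 0.420288.
With c = 0.175 and e = 0.12, the required reserve ratio on checkable deposits is 0.420288 − 0.175 − 0.12 = 0.125288.

0.125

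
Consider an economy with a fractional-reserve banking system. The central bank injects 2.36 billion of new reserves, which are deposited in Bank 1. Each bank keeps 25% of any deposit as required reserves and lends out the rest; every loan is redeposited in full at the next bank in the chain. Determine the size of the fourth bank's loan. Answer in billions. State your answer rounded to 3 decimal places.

Each bank lends a fraction (1 − rr) = 0.7500 of the deposit it receives, so Bank 4 receives 2.36·0.7500^3 and lends 2.36·0.7500^4 ≈ 0.7467 billion.

0.747 billion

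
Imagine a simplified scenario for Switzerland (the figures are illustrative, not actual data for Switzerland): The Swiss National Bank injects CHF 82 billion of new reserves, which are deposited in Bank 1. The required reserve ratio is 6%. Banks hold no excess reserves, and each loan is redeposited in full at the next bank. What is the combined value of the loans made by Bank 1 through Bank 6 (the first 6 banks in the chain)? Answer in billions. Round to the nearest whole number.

Bank i lends (1 − rr)^i of the original deposit: Bank 1 lends 82·0.9400 = 77.0800, Bank 2 lends 82·0.9400² = 72.4552, and so on.
Summing a geometric series: total = 82·[0.9400·(1 − 0.9400^6) / (1 − 0.9400)] ≈ 398.4140 billion.

CHF 398 billion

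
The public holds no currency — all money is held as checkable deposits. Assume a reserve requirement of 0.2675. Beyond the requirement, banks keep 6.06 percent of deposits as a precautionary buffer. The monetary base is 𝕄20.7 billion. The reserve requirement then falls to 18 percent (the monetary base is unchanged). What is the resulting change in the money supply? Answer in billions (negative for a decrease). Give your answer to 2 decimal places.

Initially m₁ = 1 / (0.2675 + 0.0606) ≈ 3.04785, so M₁ = 3.04785 × 20.7 ≈ 63.0905 billion.
After the change m₂ = 1 / (0.18 + 0.0606) ≈ 4.15628, so M₂ = 4.15628 × 20.7 ≈ 86.035 billion.
ΔM = M₂ − M₁ = 86.035 − 63.0905 = 22.9445 billion.

𝕄22.94 billion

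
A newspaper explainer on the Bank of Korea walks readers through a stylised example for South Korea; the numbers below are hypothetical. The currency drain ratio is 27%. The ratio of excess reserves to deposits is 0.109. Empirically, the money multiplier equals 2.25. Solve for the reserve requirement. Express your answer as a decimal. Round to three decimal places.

0.185

Using m = 2.25. Since m = (1 + c)/(c + rr + e), the denominator satisfies c + rr + e = (1 + c)/m = (1 + 0.27) / 2.25 ≈ 0.564444.
With c = 0.27 and e = 0.109, the reserve requirement is 0.564444 − 0.27 − 0.109 = 0.185444.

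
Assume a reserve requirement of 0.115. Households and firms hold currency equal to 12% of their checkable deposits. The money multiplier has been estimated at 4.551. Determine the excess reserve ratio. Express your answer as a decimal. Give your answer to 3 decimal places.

Using m = 4.551. Since m = (1 + c)/(c + rr + e), the denominator satisfies c + rr + e = (1 + c)/m = (1 + 0.12) / 4.551 ≈ 0.246100.
With c = 0.12 and rr = 0.115, the excess reserve ratio is 0.246100 − 0.12 − 0.115 = 0.0111.

0.011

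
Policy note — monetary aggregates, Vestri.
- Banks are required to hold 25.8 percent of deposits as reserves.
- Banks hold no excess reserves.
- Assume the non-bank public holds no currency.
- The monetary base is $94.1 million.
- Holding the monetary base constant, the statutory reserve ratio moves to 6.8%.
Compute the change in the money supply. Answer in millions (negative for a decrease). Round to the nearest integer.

$1019 million

Initially m₁ = 1 / (0.258) ≈ 3.8760, so M₁ = 3.8760 × 94.1 = 364.7316 million.
After the change m₂ = 1 / (0.068) ≈ 14.7059, so M₂ = 14.7059 × 94.1 ≈ 1383.8252 million.
ΔM = M₂ − M₁ = 1383.8252 − 364.7316 = 1019.0936 million.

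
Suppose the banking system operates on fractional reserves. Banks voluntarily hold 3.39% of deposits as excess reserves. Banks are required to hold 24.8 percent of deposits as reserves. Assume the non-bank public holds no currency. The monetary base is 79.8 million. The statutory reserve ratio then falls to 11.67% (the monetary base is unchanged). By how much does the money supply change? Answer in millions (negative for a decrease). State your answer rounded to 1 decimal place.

246.8 million

Initially m₁ = 1 / (0.248 + 0.0339) ≈ 3.5474, so M₁ = 3.5474 × 79.8 ≈ 283.0825 million.
After the change m₂ = 1 / (0.1167 + 0.0339) ≈ 6.6401, so M₂ = 6.6401 × 79.8 ≈ 529.88 million.
ΔM = M₂ − M₁ = 529.88 − 283.0825 = 246.7975 million.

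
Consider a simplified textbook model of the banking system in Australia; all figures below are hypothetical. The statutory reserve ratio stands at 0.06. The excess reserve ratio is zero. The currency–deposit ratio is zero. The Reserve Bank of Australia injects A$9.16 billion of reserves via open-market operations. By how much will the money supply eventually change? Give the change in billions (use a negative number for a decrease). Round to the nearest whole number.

The simple money multiplier is m = 1/rr = 1/0.06 ≈ 16.6667.
An open-market purchase increases the monetary base by 9.16 billion, so ΔM = m × ΔMB = 16.6667 × 9.16 ≈ 152.667 billion.

A$153 billion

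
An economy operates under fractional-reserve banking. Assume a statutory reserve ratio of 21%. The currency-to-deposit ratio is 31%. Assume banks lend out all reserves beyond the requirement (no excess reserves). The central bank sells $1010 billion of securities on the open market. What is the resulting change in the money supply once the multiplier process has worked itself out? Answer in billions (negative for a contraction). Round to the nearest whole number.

-2544 billion

The money multiplier is m = (1 + c) / (rr + c) = (1 + 0.31) / (0.21 + 0.31) ≈ 2.51923.
The sale removes 1010 billion of base, so ΔM = m × ΔMB = 2.51923 × (−1010) = -2544.4223 billion.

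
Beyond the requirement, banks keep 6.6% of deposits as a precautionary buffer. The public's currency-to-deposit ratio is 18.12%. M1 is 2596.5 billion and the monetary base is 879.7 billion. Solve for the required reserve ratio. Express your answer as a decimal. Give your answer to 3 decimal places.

0.153

Using m = M/MB = 2596.5/879.7 ≈ 2.951574. Since m = (1 + c)/(c + rr + e), the denominator satisfies c + rr + e = (1 + c)/m = (1 + 0.1812) / 2.951574 ≈ 0.400193.
With c = 0.1812 and e = 0.066, the required reserve ratio is 0.400193 − 0.1812 − 0.066 = 0.152993.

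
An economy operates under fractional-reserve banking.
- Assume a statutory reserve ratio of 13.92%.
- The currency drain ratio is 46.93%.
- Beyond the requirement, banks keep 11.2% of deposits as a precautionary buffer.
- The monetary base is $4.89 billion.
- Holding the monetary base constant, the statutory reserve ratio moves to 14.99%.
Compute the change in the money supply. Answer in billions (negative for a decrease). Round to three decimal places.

Initially m₁ = (1 + 0.4693) / (0.1392 + 0.112 + 0.4693) ≈ 2.03928, so M₁ = 2.03928 × 4.89 ≈ 9.9721 billion.
After the change m₂ = (1 + 0.4693) / (0.1499 + 0.112 + 0.4693) ≈ 2.00944, so M₂ = 2.00944 × 4.89 ≈ 9.8262 billion.
ΔM = M₂ − M₁ = 9.8262 − 9.9721 = -0.1459 billion.

-0.146 billion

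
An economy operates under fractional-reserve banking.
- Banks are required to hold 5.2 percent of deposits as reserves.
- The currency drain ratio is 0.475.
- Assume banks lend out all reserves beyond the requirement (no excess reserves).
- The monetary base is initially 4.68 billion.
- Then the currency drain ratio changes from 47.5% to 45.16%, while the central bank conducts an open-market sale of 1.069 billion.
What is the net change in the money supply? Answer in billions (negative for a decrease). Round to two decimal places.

Before: m₁ = (1 + 0.475) / (0.052 + 0.475) ≈ 2.7989, MB₁ = 4.68, so M₁ = 2.7989 × 4.68 ≈ 13.0989 billion.
After: m₂ = (1 + 0.4516) / (0.052 + 0.4516) ≈ 2.8824, MB₂ = 4.68 − 1.069 = 3.611, so M₂ = 2.8824 × 3.611 ≈ 10.4083 billion.
ΔM = M₂ − M₁ = 10.4083 − 13.0989 = -2.6906 billion.

-2.69 billion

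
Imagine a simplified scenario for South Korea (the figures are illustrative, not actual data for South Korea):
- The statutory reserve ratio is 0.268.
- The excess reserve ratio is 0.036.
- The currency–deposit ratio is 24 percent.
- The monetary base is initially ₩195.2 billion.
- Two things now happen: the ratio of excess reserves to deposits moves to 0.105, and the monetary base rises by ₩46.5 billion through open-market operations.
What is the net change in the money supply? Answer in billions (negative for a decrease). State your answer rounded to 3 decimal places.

Before: m₁ = (1 + 0.24) / (0.268 + 0.036 + 0.24) ≈ 2.2794118, MB₁ = 195.2, so M₁ = 2.2794118 × 195.2 ≈ 444.9412 billion.
After: m₂ = (1 + 0.24) / (0.268 + 0.105 + 0.24) = 2.0228385, MB₂ = 195.2 + 46.5 = 241.7, so M₂ = 2.0228385 × 241.7 ≈ 488.9201 billion.
ΔM = M₂ − M₁ = 488.9201 − 444.9412 = 43.9789 billion.

₩43.979 billion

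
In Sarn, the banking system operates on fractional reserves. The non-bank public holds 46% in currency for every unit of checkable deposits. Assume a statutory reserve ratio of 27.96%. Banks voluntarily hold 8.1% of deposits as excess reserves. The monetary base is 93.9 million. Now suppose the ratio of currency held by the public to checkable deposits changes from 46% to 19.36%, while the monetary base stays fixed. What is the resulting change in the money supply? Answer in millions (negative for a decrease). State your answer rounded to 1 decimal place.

Initially m₁ = (1 + 0.46) / (0.2796 + 0.081 + 0.46) ≈ 1.7792, so M₁ = 1.7792 × 93.9 ≈ 167.0669 million.
After the change m₂ = (1 + 0.1936) / (0.2796 + 0.081 + 0.1936) ≈ 2.1537, so M₂ = 2.1537 × 93.9 ≈ 202.2324 million.
ΔM = M₂ − M₁ = 202.2324 − 167.0669 = 35.1655 million.

35.2 million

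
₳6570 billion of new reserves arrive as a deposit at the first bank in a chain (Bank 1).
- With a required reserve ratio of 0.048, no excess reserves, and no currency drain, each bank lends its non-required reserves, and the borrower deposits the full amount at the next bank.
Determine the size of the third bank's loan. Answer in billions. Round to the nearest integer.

Each bank lends a fraction (1 − rr) = 0.9520 of the deposit it receives, so Bank 3 receives 6570·0.9520^2 and lends 6570·0.9520^3 ≈ 5668.6053 billion.

₳5669 billion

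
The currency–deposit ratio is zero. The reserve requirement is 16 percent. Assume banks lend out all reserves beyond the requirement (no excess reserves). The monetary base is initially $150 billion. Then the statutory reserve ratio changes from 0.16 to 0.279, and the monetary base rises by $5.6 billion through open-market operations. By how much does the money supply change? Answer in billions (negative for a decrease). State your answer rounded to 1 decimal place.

Before: m₁ = 1 / (0.16) = 6.25, MB₁ = 150, so M₁ = 6.25 × 150 = 937.5 billion.
After: m₂ = 1 / (0.279) ≈ 3.58423, MB₂ = 150 + 5.6 = 155.6, so M₂ = 3.58423 × 155.6 ≈ 557.7062 billion.
ΔM = M₂ − M₁ = 557.7062 − 937.5 = -379.7938 billion.

-379.8 billion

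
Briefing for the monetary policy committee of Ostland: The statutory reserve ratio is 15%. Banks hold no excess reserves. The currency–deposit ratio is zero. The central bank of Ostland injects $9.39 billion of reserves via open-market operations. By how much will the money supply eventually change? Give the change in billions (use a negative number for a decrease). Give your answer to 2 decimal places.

The simple money multiplier is m = 1/rr = 1/0.15 ≈ 6.6667.
An open-market purchase increases the monetary base by 9.39 billion, so ΔM = m × ΔMB = 6.6667 × 9.39 ≈ 62.6003 billion.

$62.60 billion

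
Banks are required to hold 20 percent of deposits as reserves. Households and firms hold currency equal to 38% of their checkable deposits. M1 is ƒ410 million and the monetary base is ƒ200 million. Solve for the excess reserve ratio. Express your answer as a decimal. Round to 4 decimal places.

0.0932

Using m = M/MB = 410/200 = 2.050000. Since m = (1 + c)/(c + rr + e), the denominator satisfies c + rr + e = (1 + c)/m = (1 + 0.38) / 2.050000 ≈ 0.673171.
With c = 0.38 and rr = 0.2, the excess reserve ratio is 0.673171 − 0.38 − 0.2 = 0.093171.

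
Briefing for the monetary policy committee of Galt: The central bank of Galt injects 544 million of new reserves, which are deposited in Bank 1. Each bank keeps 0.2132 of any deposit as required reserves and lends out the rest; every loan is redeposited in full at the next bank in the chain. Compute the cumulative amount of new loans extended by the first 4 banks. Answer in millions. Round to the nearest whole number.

1238 million

Bank i lends (1 − rr)^i of the original deposit: Bank 1 lends 544·0.7868 = 428.0192, Bank 2 lends 544·0.7868² ≈ 336.7655, and so on.
Summing a geometric series: total = 544·[0.7868·(1 − 0.7868^4) / (1 − 0.7868)] ≈ 1238.2279 million.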